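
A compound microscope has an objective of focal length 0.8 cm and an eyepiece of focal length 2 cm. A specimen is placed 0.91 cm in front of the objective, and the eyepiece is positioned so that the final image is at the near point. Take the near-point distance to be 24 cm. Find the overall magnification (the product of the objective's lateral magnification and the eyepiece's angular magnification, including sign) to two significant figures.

Objective: 1/d_i = 1/f_obj - 1/d_o = 1/0.8 - 1/0.91 = 0.15110 cm^-1, so d_i = 6.618 cm.
m_obj = -d_i/d_o = -6.618/0.91 = -7.273.
Eyepiece angular magnification (image at near point): M_eye = 1 + D/f_e = 1 + 24/2 = 13.000.
Overall M = m_obj x M_eye = (-7.273)(13.000) = -94.55.

-95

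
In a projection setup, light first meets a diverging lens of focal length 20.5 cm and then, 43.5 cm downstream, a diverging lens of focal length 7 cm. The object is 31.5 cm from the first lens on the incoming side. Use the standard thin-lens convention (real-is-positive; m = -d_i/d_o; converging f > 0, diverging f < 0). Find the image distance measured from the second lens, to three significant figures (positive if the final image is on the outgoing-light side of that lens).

-6.22 cm

Applying the thin-lens equation to the first lens, 1/(-20.5) = 1/31.5 + 1/d_i1, which gives d_i1 = -12.418 cm.
The intermediate image is virtual, 12.418 cm to the left of lens 1, so d_o2 = L - d_i1 = 43.5 - (-12.418) = 55.918 cm.
Applying the thin-lens equation again with f_2 = -7 cm and d_o2 = 55.918 cm gives d_i2 = -6.221 cm.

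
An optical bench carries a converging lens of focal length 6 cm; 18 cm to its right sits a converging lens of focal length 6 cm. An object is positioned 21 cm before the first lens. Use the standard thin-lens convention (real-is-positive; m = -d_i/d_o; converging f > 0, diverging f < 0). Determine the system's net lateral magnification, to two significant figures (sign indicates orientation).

Applying the thin-lens equation to the first lens, 1/6 = 1/21 + 1/d_i1, which gives d_i1 = 8.400 cm.
Its lateral magnification is m_1 = -d_i1/d_o1 = -(8.400)/21 = -0.4000.
Object distance for lens 2: d_o2 = 18 - 8.400 = 9.600 cm.
Applying the thin-lens equation again with f_2 = 6 cm and d_o2 = 9.600 cm gives d_i2 = 16.000 cm.
m_2 = -(16.000)/(9.600) = -1.6667.
The system's lateral magnification is m_1 m_2 = (-0.4000)(-1.6667) = 0.6667.

0.67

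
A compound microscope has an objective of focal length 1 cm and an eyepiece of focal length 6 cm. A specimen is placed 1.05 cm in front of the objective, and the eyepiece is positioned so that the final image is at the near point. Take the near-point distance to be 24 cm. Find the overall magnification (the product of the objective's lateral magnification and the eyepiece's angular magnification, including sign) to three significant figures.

-100

Objective: 1/d_i = 1/f_obj - 1/d_o = 1/1 - 1/1.05 = 0.04762 cm^-1, so d_i = 21.000 cm.
m_obj = -d_i/d_o = -21.000/1.05 = -20.000.
Eyepiece angular magnification (image at near point): M_eye = 1 + D/f_e = 1 + 24/6 = 5.000.
Overall M = m_obj x M_eye = (-20.000)(5.000) = -100.00.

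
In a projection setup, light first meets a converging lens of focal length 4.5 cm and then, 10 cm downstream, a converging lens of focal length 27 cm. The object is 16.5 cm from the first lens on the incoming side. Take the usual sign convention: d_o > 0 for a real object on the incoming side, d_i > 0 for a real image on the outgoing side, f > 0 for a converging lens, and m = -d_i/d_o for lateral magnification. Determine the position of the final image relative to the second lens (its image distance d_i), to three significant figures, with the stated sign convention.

Lens 1: 1/d_i1 = 1/f_1 - 1/d_o1 = 1/4.5 - 1/16.5 = 0.16162 cm^-1, so d_i1 = 6.188 cm.
The intermediate image is 6.188 cm to the right of lens 1, so d_o2 = L - d_i1 = 10 - 6.188 = 3.812 cm.
Lens 2: 1/d_i2 = 1/f_2 - 1/d_o2 = 1/27 - 1/(3.812) = -0.22526 cm^-1, so d_i2 = -4.439 cm.

-4.44 cm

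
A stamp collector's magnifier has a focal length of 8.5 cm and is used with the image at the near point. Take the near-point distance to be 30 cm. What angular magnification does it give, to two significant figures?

M = 1 + D/f = 1 + 30/8.5 = 4.529.

4.5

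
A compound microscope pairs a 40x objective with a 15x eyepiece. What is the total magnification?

600

The overall magnification of a compound microscope is the product of the objective and eyepiece magnifications:
M = M_obj x M_eye = 40 x 15 = 600.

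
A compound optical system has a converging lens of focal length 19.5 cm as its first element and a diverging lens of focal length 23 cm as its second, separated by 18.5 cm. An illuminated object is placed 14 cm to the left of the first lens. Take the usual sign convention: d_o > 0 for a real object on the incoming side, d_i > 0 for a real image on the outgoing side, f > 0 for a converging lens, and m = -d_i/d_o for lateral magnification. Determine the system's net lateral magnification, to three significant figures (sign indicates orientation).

First lens: d_i1 = 1/(1/19.5 - 1/14) = -49.636 cm.
m_1 = -(-49.636)/14 = 3.5455.
The intermediate image is virtual, 49.636 cm to the left of lens 1, so d_o2 = L - d_i1 = 18.5 - (-49.636) = 68.136 cm.
Second lens: d_i2 = 1/(1/(-23) - 1/(68.136)) = -17.196 cm.
m_2 = -(-17.196)/(68.136) = 0.2524.
The system's lateral magnification is m_1 m_2 = (3.5455)(0.2524) = 0.8948.

0.895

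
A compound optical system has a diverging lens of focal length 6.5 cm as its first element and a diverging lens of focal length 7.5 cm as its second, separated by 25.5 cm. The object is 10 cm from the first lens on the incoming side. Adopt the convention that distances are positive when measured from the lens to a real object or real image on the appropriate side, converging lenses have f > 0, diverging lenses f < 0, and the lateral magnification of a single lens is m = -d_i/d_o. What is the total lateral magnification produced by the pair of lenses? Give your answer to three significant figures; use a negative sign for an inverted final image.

0.0800

Applying the thin-lens equation to the first lens, 1/(-6.5) = 1/10 + 1/d_i1, which gives d_i1 = -3.939 cm.
Its lateral magnification is m_1 = -d_i1/d_o1 = -(-3.939)/10 = 0.3939.
With d_i1 < 0 the first image is virtual and lies on the object side; the object distance for lens 2 is d_o2 = 25.5 - (-3.939) = 29.439 cm.
Applying the thin-lens equation again with f_2 = -7.5 cm and d_o2 = 29.439 cm gives d_i2 = -5.977 cm.
m_2 = -(-5.977)/(29.439) = 0.2030.
The system's lateral magnification is m_1 m_2 = (0.3939)(0.2030) = 0.0800.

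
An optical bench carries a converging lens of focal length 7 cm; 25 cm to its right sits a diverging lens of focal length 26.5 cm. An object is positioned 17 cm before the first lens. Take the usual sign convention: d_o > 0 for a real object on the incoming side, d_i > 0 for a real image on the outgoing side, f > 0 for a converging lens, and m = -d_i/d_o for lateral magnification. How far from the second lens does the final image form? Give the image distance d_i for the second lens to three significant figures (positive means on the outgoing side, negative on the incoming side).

-8.77 cm

Applying the thin-lens equation to the first lens, 1/7 = 1/17 + 1/d_i1, which gives d_i1 = 11.900 cm.
That image sits 13.100 cm in front of the second lens, so d_o2 = 13.100 cm.
Applying the thin-lens equation again with f_2 = -26.5 cm and d_o2 = 13.100 cm gives d_i2 = -8.766 cm.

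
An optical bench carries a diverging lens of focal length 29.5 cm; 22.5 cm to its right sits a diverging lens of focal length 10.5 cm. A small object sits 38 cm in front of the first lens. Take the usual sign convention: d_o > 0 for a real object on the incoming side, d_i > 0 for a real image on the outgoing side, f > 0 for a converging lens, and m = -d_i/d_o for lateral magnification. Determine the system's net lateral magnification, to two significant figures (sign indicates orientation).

First lens: d_i1 = 1/(1/(-29.5) - 1/38) = -16.607 cm.
m_1 = -(-16.607)/38 = 0.4370.
With d_i1 < 0 the first image is virtual and lies on the object side; the object distance for lens 2 is d_o2 = 22.5 - (-16.607) = 39.107 cm.
Second lens: d_i2 = 1/(1/(-10.5) - 1/(39.107)) = -8.278 cm.
m_2 = -(-8.278)/(39.107) = 0.2117.
Overall magnification: m = m_1 m_2 = 0.0925.

0.093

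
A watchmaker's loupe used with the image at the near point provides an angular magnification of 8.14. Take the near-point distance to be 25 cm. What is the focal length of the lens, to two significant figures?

3.5 cm

For the image at the near point, M = 1 + D/f.
f = D/(M - 1) = 25/(8.14 - 1) = 3.501 cm.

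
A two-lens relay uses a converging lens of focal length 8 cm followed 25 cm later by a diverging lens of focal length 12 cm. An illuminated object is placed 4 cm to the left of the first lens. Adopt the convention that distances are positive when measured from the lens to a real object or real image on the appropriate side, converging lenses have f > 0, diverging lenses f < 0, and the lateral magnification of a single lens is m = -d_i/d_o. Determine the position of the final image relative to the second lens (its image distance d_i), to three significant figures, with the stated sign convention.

Applying the thin-lens equation to the first lens, 1/8 = 1/4 + 1/d_i1, which gives d_i1 = -8.000 cm.
The intermediate image is virtual, 8.000 cm to the left of lens 1, so d_o2 = L - d_i1 = 25 - (-8.000) = 33.000 cm.
Applying the thin-lens equation again with f_2 = -12 cm and d_o2 = 33.000 cm gives d_i2 = -8.800 cm.

-8.80 cm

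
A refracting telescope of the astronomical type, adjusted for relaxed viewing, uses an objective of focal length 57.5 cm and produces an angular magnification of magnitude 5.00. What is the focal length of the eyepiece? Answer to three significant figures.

|M| = f_obj/f_eye, so f_eye = f_obj/|M| = 57.5/5.0 = 11.500 cm.

11.5 cm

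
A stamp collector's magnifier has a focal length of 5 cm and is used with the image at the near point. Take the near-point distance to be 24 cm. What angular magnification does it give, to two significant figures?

5.8

M = 1 + D/f = 1 + 24/5 = 5.800.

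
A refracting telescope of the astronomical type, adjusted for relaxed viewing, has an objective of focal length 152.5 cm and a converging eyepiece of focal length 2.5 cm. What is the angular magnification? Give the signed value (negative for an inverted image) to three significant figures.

M = -f_obj/f_eye = -152.5/(2.5) = -61.000.

-61.0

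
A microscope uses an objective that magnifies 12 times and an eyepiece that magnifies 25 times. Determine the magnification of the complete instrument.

The overall magnification of a compound microscope is the product of the objective and eyepiece magnifications:
M = M_obj x M_eye = 12 x 25 = 300.

300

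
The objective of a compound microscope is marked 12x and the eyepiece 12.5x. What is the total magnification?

150

The overall magnification of a compound microscope is the product of the objective and eyepiece magnifications:
M = M_obj x M_eye = 12 x 12.5 = 150.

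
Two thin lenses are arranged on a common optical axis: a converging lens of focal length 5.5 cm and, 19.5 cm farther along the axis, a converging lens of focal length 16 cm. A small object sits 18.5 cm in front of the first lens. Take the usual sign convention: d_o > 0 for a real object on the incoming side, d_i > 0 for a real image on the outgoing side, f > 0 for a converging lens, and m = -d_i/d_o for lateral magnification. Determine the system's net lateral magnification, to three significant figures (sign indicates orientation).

Lens 1: 1/d_i1 = 1/f_1 - 1/d_o1 = 1/5.5 - 1/18.5 = 0.12776 cm^-1, so d_i1 = 7.827 cm.
m_1 = -(7.827)/18.5 = -0.4231.
That image sits 11.673 cm in front of the second lens, so d_o2 = 11.673 cm.
Lens 2: 1/d_i2 = 1/f_2 - 1/d_o2 = 1/16 - 1/(11.673) = -0.02317 cm^-1, so d_i2 = -43.164 cm.
m_2 = -(-43.164)/(11.673) = 3.6978.
Overall magnification: m = m_1 m_2 = -1.5644.

-1.56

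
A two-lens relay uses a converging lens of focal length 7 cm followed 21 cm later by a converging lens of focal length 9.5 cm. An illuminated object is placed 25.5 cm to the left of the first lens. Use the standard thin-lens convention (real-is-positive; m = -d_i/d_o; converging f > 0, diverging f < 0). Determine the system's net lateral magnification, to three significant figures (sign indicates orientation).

Lens 1: 1/d_i1 = 1/f_1 - 1/d_o1 = 1/7 - 1/25.5 = 0.10364 cm^-1, so d_i1 = 9.649 cm.
m_1 = -(9.649)/25.5 = -0.3784.
That image sits 11.351 cm in front of the second lens, so d_o2 = 11.351 cm.
Lens 2: 1/d_i2 = 1/f_2 - 1/d_o2 = 1/9.5 - 1/(11.351) = 0.01717 cm^-1, so d_i2 = 58.248 cm.
m_2 = -(58.248)/(11.351) = -5.1314.
Total m = m_1 x m_2 = (-0.3784)(-5.1314) = 1.9416.

1.94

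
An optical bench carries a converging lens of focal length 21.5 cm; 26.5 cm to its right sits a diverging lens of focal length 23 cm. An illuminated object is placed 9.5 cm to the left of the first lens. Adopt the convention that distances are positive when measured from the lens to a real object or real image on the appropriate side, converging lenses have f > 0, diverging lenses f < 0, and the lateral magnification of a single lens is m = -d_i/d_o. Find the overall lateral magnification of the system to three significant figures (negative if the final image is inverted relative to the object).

0.619

Applying the thin-lens equation to the first lens, 1/21.5 = 1/9.5 + 1/d_i1, which gives d_i1 = -17.021 cm.
Its lateral magnification is m_1 = -d_i1/d_o1 = -(-17.021)/9.5 = 1.7917.
With d_i1 < 0 the first image is virtual and lies on the object side; the object distance for lens 2 is d_o2 = 26.5 - (-17.021) = 43.521 cm.
Applying the thin-lens equation again with f_2 = -23 cm and d_o2 = 43.521 cm gives d_i2 = -15.048 cm.
m_2 = -(-15.048)/(43.521) = 0.3458.
The system's lateral magnification is m_1 m_2 = (1.7917)(0.3458) = 0.6195.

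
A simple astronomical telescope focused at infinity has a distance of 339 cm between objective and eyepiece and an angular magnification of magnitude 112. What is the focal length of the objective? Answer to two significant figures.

340 cm

In normal adjustment the tube length equals f_obj + f_eye and |M| = f_obj/f_eye.
So f_obj = 112 f_eye and 112 f_eye + f_eye = 339 cm, giving f_eye = 339/113 = 3.000 cm and f_obj = 336.000 cm.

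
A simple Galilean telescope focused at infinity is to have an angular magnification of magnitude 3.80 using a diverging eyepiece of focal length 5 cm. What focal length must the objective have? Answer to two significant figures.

|M| = f_obj/|f_eye|, so f_obj = |M| x |f_eye| = 3.8 x 5 = 19.000 cm.

19 cm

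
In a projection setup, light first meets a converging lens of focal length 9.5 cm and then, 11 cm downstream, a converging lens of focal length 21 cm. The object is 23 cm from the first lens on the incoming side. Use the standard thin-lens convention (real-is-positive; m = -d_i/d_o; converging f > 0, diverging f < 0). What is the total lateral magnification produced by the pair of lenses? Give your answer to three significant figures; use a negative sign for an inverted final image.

Lens 1: 1/d_i1 = 1/f_1 - 1/d_o1 = 1/9.5 - 1/23 = 0.06178 cm^-1, so d_i1 = 16.185 cm.
m_1 = -(16.185)/23 = -0.7037.
This image would form 16.185 cm past lens 1, i.e. 5.185 cm beyond lens 2, so it is a virtual object for lens 2: d_o2 = 11 - 16.185 = -5.185 cm.
Lens 2: 1/d_i2 = 1/f_2 - 1/d_o2 = 1/21 - 1/(-5.185) = 0.24048 cm^-1, so d_i2 = 4.158 cm.
m_2 = -(4.158)/(-5.185) = 0.8020.
Overall magnification: m = m_1 m_2 = -0.5644.

-0.564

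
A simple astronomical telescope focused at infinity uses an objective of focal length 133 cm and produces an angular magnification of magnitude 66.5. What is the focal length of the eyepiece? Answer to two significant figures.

|M| = f_obj/f_eye, so f_eye = f_obj/|M| = 133/66.5 = 2.000 cm.

2.0 cm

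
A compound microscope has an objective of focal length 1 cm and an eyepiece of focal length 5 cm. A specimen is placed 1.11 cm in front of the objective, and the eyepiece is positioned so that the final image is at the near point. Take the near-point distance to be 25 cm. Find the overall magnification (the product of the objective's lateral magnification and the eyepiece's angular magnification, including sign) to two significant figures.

-55

Objective: 1/d_i = 1/f_obj - 1/d_o = 1/1 - 1/1.11 = 0.09910 cm^-1, so d_i = 10.091 cm.
m_obj = -d_i/d_o = -10.091/1.11 = -9.091.
Eyepiece angular magnification (image at near point): M_eye = 1 + D/f_e = 1 + 25/5 = 6.000.
Overall M = m_obj x M_eye = (-9.091)(6.000) = -54.55.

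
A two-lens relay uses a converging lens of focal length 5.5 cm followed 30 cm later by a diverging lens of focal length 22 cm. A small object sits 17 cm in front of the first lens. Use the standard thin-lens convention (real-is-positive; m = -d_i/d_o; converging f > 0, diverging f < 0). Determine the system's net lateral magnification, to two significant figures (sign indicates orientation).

-0.24

Lens 1: 1/d_i1 = 1/f_1 - 1/d_o1 = 1/5.5 - 1/17 = 0.12299 cm^-1, so d_i1 = 8.130 cm.
m_1 = -(8.130)/17 = -0.4783.
That image sits 21.870 cm in front of the second lens, so d_o2 = 21.870 cm.
Lens 2: 1/d_i2 = 1/f_2 - 1/d_o2 = 1/(-22) - 1/(21.870) = -0.09118 cm^-1, so d_i2 = -10.967 cm.
m_2 = -(-10.967)/(21.870) = 0.5015.
Total m = m_1 x m_2 = (-0.4783)(0.5015) = -0.2398.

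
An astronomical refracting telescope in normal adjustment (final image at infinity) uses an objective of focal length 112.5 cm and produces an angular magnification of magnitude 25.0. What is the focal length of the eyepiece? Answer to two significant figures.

|M| = f_obj/f_eye, so f_eye = f_obj/|M| = 112.5/25.0 = 4.500 cm.

4.5 cm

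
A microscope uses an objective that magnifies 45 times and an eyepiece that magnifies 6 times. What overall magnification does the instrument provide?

270

The overall magnification of a compound microscope is the product of the objective and eyepiece magnifications:
M = M_obj x M_eye = 45 x 6 = 270.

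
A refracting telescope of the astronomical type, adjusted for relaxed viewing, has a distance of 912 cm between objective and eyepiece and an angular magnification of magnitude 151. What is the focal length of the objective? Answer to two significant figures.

910 cm

In normal adjustment the tube length equals f_obj + f_eye and |M| = f_obj/f_eye.
So f_obj = 151 f_eye and 151 f_eye + f_eye = 912 cm, giving f_eye = 912/152 = 6.000 cm and f_obj = 906.000 cm.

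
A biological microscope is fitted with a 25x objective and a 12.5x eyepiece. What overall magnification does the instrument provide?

The overall magnification of a compound microscope is the product of the objective and eyepiece magnifications:
M = M_obj x M_eye = 25 x 12.5 = 312.5.

312.5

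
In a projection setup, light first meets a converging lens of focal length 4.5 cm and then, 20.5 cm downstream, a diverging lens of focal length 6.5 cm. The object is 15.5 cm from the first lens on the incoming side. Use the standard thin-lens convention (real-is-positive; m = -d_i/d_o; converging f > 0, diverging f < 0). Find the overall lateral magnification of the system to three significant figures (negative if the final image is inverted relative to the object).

Lens 1: 1/d_i1 = 1/f_1 - 1/d_o1 = 1/4.5 - 1/15.5 = 0.15771 cm^-1, so d_i1 = 6.341 cm.
m_1 = -(6.341)/15.5 = -0.4091.
Object distance for lens 2: d_o2 = 20.5 - 6.341 = 14.159 cm.
Lens 2: 1/d_i2 = 1/f_2 - 1/d_o2 = 1/(-6.5) - 1/(14.159) = -0.22447 cm^-1, so d_i2 = -4.455 cm.
m_2 = -(-4.455)/(14.159) = 0.3146.
Overall magnification: m = m_1 m_2 = -0.1287.

-0.129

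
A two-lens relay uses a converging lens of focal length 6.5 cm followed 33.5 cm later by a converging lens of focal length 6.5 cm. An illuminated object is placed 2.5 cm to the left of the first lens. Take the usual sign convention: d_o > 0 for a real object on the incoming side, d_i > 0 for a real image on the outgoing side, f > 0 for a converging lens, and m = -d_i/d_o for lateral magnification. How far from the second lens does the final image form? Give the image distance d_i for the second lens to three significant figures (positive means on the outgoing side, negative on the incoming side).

First lens: d_i1 = 1/(1/6.5 - 1/2.5) = -4.062 cm.
The intermediate image is virtual, 4.062 cm to the left of lens 1, so d_o2 = L - d_i1 = 33.5 - (-4.062) = 37.562 cm.
Second lens: d_i2 = 1/(1/6.5 - 1/(37.562)) = 7.860 cm.

7.86 cm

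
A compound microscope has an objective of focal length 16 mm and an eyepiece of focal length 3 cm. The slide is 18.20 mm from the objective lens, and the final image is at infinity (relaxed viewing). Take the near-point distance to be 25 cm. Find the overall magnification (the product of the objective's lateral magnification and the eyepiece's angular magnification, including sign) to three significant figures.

-60.6

Convert to cm: f_obj = 16 mm = 1.6 cm; d_o = 18.20 mm = 1.82 cm.
Objective: 1/d_i = 1/f_obj - 1/d_o = 1/1.6 - 1/1.82 = 0.07555 cm^-1, so d_i = 13.236 cm.
m_obj = -d_i/d_o = -13.236/1.82 = -7.273.
Eyepiece angular magnification (image at infinity): M_eye = D/f_e = 25/3 = 8.333.
Overall M = m_obj x M_eye = (-7.273)(8.333) = -60.61.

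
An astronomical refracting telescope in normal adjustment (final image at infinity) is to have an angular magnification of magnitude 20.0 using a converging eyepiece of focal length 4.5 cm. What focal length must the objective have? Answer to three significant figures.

|M| = f_obj/|f_eye|, so f_obj = |M| x |f_eye| = 20.0 x 4.5 = 90.000 cm.

90.0 cm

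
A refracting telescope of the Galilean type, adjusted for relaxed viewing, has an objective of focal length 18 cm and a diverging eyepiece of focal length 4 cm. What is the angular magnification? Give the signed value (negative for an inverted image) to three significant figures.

4.50

M = -f_obj/f_eye = -18/(-4) = 4.500.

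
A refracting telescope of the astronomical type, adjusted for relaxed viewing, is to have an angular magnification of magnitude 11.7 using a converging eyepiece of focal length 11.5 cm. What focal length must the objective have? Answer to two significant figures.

|M| = f_obj/|f_eye|, so f_obj = |M| x |f_eye| = 11.7 x 11.5 = 134.550 cm.

130 cm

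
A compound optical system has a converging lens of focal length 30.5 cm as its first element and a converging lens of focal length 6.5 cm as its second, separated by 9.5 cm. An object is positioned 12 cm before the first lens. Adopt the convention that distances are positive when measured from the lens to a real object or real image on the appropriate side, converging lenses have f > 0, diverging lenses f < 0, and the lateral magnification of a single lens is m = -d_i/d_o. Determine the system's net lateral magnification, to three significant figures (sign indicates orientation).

-0.470

Applying the thin-lens equation to the first lens, 1/30.5 = 1/12 + 1/d_i1, which gives d_i1 = -19.784 cm.
Its lateral magnification is m_1 = -d_i1/d_o1 = -(-19.784)/12 = 1.6486.
With d_i1 < 0 the first image is virtual and lies on the object side; the object distance for lens 2 is d_o2 = 9.5 - (-19.784) = 29.284 cm.
Applying the thin-lens equation again with f_2 = 6.5 cm and d_o2 = 29.284 cm gives d_i2 = 8.354 cm.
m_2 = -(8.354)/(29.284) = -0.2853.
Overall magnification: m = m_1 m_2 = -0.4703.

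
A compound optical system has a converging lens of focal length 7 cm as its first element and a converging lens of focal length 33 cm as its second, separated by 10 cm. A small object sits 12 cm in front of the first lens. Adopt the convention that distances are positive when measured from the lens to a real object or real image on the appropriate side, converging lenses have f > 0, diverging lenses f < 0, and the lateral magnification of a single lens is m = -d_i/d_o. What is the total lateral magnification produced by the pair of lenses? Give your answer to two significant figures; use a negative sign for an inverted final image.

-1.2

First lens: d_i1 = 1/(1/7 - 1/12) = 16.800 cm.
m_1 = -(16.800)/12 = -1.4000.
This image would form 16.800 cm past lens 1, i.e. 6.800 cm beyond lens 2, so it is a virtual object for lens 2: d_o2 = 10 - 16.800 = -6.800 cm.
Second lens: d_i2 = 1/(1/33 - 1/(-6.800)) = 5.638 cm.
m_2 = -(5.638)/(-6.800) = 0.8291.
Overall magnification: m = m_1 m_2 = -1.1608.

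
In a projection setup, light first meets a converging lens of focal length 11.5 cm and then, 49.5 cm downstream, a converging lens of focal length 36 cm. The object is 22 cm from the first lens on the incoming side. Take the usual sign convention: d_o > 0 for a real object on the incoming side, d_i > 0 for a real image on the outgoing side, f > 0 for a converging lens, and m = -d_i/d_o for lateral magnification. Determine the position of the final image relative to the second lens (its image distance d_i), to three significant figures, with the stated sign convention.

-86.3 cm

Applying the thin-lens equation to the first lens, 1/11.5 = 1/22 + 1/d_i1, which gives d_i1 = 24.095 cm.
Object distance for lens 2: d_o2 = 49.5 - 24.095 = 25.405 cm.
Applying the thin-lens equation again with f_2 = 36 cm and d_o2 = 25.405 cm gives d_i2 = -86.319 cm.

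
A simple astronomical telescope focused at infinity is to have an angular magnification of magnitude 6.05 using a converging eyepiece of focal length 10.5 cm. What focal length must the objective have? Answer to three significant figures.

63.5 cm

|M| = f_obj/|f_eye|, so f_obj = |M| x |f_eye| = 6.05 x 10.5 = 63.525 cm.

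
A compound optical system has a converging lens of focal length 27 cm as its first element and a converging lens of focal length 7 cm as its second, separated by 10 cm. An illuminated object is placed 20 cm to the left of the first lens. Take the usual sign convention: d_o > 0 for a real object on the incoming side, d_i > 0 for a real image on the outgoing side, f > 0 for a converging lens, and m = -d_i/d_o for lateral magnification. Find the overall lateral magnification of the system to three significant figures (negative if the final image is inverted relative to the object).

First lens: d_i1 = 1/(1/27 - 1/20) = -77.143 cm.
m_1 = -(-77.143)/20 = 3.8571.
The intermediate image is virtual, 77.143 cm to the left of lens 1, so d_o2 = L - d_i1 = 10 - (-77.143) = 87.143 cm.
Second lens: d_i2 = 1/(1/7 - 1/(87.143)) = 7.611 cm.
m_2 = -(7.611)/(87.143) = -0.0873.
The system's lateral magnification is m_1 m_2 = (3.8571)(-0.0873) = -0.3369.

-0.337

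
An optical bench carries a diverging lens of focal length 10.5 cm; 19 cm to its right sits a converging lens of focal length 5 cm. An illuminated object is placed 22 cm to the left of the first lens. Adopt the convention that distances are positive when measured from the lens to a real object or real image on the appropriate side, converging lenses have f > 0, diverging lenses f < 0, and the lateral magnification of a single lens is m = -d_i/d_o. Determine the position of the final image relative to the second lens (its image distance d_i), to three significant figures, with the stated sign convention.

6.18 cm

First lens: d_i1 = 1/(1/(-10.5) - 1/22) = -7.108 cm.
The intermediate image is virtual, 7.108 cm to the left of lens 1, so d_o2 = L - d_i1 = 19 - (-7.108) = 26.108 cm.
Second lens: d_i2 = 1/(1/5 - 1/(26.108)) = 6.184 cm.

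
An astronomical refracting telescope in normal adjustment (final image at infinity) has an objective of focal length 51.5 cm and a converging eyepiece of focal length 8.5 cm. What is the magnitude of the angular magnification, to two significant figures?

6.1

|M| = f_obj/|f_eye| = 51.5/8.5 = 6.059.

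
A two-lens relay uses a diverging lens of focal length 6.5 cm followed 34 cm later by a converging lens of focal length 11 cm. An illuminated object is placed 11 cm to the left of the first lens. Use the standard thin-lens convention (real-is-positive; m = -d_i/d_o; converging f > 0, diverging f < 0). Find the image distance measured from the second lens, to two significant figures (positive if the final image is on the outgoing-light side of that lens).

Lens 1: 1/d_i1 = 1/f_1 - 1/d_o1 = 1/(-6.5) - 1/11 = -0.24476 cm^-1, so d_i1 = -4.086 cm.
With d_i1 < 0 the first image is virtual and lies on the object side; the object distance for lens 2 is d_o2 = 34 - (-4.086) = 38.086 cm.
Lens 2: 1/d_i2 = 1/f_2 - 1/d_o2 = 1/11 - 1/(38.086) = 0.06465 cm^-1, so d_i2 = 15.467 cm.

15 cm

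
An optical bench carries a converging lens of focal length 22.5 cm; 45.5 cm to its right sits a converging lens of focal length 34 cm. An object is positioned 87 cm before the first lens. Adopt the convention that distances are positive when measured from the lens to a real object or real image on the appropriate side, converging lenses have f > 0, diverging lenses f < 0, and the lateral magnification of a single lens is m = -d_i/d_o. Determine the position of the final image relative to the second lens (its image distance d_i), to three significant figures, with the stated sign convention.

First lens: d_i1 = 1/(1/22.5 - 1/87) = 30.349 cm.
Object distance for lens 2: d_o2 = 45.5 - 30.349 = 15.151 cm.
Second lens: d_i2 = 1/(1/34 - 1/(15.151)) = -27.330 cm.

-27.3 cm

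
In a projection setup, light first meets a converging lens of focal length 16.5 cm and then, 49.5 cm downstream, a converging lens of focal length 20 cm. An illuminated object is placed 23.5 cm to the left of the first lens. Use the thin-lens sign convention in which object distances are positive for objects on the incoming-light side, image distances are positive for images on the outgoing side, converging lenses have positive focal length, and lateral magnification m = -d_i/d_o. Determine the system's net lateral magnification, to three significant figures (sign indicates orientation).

-1.82

Lens 1: 1/d_i1 = 1/f_1 - 1/d_o1 = 1/16.5 - 1/23.5 = 0.01805 cm^-1, so d_i1 = 55.393 cm.
m_1 = -(55.393)/23.5 = -2.3571.
This image would form 55.393 cm past lens 1, i.e. 5.893 cm beyond lens 2, so it is a virtual object for lens 2: d_o2 = 49.5 - 55.393 = -5.893 cm.
Lens 2: 1/d_i2 = 1/f_2 - 1/d_o2 = 1/20 - 1/(-5.893) = 0.21970 cm^-1, so d_i2 = 4.552 cm.
m_2 = -(4.552)/(-5.893) = 0.7724.
Overall magnification: m = m_1 m_2 = -1.8207.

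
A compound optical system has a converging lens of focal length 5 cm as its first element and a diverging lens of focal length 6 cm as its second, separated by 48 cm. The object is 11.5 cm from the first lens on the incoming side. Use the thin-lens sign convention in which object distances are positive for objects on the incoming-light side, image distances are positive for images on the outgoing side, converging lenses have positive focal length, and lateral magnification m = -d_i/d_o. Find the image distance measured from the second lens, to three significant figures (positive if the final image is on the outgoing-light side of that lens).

Lens 1: 1/d_i1 = 1/f_1 - 1/d_o1 = 1/5 - 1/11.5 = 0.11304 cm^-1, so d_i1 = 8.846 cm.
That image sits 39.154 cm in front of the second lens, so d_o2 = 39.154 cm.
Lens 2: 1/d_i2 = 1/f_2 - 1/d_o2 = 1/(-6) - 1/(39.154) = -0.19221 cm^-1, so d_i2 = -5.203 cm.

-5.20 cm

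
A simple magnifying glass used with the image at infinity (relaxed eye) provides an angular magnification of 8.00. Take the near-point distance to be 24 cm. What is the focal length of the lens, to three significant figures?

3.00 cm

For the image at infinity, M = D/f.
f = D/M = 24/8.0 = 3.000 cm.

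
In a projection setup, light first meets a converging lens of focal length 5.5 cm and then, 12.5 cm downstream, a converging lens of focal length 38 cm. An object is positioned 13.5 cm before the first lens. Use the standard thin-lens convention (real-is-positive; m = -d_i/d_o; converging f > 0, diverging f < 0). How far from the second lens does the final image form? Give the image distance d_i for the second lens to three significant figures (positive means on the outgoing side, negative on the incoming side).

Lens 1: 1/d_i1 = 1/f_1 - 1/d_o1 = 1/5.5 - 1/13.5 = 0.10774 cm^-1, so d_i1 = 9.281 cm.
That image sits 3.219 cm in front of the second lens, so d_o2 = 3.219 cm.
Lens 2: 1/d_i2 = 1/f_2 - 1/d_o2 = 1/38 - 1/(3.219) = -0.28436 cm^-1, so d_i2 = -3.517 cm.

-3.52 cm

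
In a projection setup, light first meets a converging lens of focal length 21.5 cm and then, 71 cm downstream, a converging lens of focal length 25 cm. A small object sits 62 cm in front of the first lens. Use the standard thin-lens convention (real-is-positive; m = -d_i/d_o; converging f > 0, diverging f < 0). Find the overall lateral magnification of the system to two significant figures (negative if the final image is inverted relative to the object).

1.0

Applying the thin-lens equation to the first lens, 1/21.5 = 1/62 + 1/d_i1, which gives d_i1 = 32.914 cm.
Its lateral magnification is m_1 = -d_i1/d_o1 = -(32.914)/62 = -0.5309.
Object distance for lens 2: d_o2 = 71 - 32.914 = 38.086 cm.
Applying the thin-lens equation again with f_2 = 25 cm and d_o2 = 38.086 cm gives d_i2 = 72.759 cm.
m_2 = -(72.759)/(38.086) = -1.9104.
Total m = m_1 x m_2 = (-0.5309)(-1.9104) = 1.0142.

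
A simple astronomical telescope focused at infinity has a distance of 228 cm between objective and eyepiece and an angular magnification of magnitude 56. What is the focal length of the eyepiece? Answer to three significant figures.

In normal adjustment the tube length equals f_obj + f_eye and |M| = f_obj/f_eye.
So f_obj = 56 f_eye and 56 f_eye + f_eye = 228 cm, giving f_eye = 228/57 = 4.000 cm and f_obj = 224.000 cm.

4.00 cm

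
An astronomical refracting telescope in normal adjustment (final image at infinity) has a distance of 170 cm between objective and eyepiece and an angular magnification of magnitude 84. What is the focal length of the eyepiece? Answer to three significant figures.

2.00 cm

In normal adjustment the tube length equals f_obj + f_eye and |M| = f_obj/f_eye.
So f_obj = 84 f_eye and 84 f_eye + f_eye = 170 cm, giving f_eye = 170/85 = 2.000 cm and f_obj = 168.000 cm.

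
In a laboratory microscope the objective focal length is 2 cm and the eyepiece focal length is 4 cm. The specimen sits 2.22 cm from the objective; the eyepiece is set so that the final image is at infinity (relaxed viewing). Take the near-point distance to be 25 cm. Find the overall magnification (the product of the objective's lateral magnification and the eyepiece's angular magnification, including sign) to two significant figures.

Objective: 1/d_i = 1/f_obj - 1/d_o = 1/2 - 1/2.22 = 0.04955 cm^-1, so d_i = 20.182 cm.
m_obj = -d_i/d_o = -20.182/2.22 = -9.091.
Eyepiece angular magnification (image at infinity): M_eye = D/f_e = 25/4 = 6.250.
Overall M = m_obj x M_eye = (-9.091)(6.250) = -56.82.

-57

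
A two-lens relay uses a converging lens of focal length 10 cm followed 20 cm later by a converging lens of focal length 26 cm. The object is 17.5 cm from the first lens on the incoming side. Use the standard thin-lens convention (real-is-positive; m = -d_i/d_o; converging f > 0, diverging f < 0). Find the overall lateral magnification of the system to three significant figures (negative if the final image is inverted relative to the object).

-1.18

First lens: d_i1 = 1/(1/10 - 1/17.5) = 23.333 cm.
m_1 = -(23.333)/17.5 = -1.3333.
This image would form 23.333 cm past lens 1, i.e. 3.333 cm beyond lens 2, so it is a virtual object for lens 2: d_o2 = 20 - 23.333 = -3.333 cm.
Second lens: d_i2 = 1/(1/26 - 1/(-3.333)) = 2.955 cm.
m_2 = -(2.955)/(-3.333) = 0.8864.
The system's lateral magnification is m_1 m_2 = (-1.3333)(0.8864) = -1.1818.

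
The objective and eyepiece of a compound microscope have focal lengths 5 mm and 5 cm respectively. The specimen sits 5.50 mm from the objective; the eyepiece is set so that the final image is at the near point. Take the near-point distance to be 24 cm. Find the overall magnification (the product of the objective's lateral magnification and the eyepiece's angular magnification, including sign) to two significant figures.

-58

Convert to cm: f_obj = 5 mm = 0.5 cm; d_o = 5.50 mm = 0.55 cm.
Objective: 1/d_i = 1/f_obj - 1/d_o = 1/0.5 - 1/0.55 = 0.18182 cm^-1, so d_i = 5.500 cm.
m_obj = -d_i/d_o = -5.500/0.55 = -10.000.
Eyepiece angular magnification (image at near point): M_eye = 1 + D/f_e = 1 + 24/5 = 5.800.
Overall M = m_obj x M_eye = (-10.000)(5.800) = -58.00.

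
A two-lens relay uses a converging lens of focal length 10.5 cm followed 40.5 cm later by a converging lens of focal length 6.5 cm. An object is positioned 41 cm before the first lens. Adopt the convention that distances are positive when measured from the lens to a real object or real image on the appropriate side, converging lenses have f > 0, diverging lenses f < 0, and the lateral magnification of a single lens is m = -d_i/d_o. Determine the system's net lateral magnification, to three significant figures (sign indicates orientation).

Lens 1: 1/d_i1 = 1/f_1 - 1/d_o1 = 1/10.5 - 1/41 = 0.07085 cm^-1, so d_i1 = 14.115 cm.
m_1 = -(14.115)/41 = -0.3443.
Object distance for lens 2: d_o2 = 40.5 - 14.115 = 26.385 cm.
Lens 2: 1/d_i2 = 1/f_2 - 1/d_o2 = 1/6.5 - 1/(26.385) = 0.11595 cm^-1, so d_i2 = 8.625 cm.
m_2 = -(8.625)/(26.385) = -0.3269.
The system's lateral magnification is m_1 m_2 = (-0.3443)(-0.3269) = 0.1125.

0.113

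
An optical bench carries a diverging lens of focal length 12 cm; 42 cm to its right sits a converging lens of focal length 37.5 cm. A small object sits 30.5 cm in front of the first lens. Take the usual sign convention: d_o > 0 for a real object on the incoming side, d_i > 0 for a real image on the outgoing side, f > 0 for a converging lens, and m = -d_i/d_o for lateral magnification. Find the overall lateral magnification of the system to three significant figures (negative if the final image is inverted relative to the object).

-0.808

First lens: d_i1 = 1/(1/(-12) - 1/30.5) = -8.612 cm.
m_1 = -(-8.612)/30.5 = 0.2824.
With d_i1 < 0 the first image is virtual and lies on the object side; the object distance for lens 2 is d_o2 = 42 - (-8.612) = 50.612 cm.
Second lens: d_i2 = 1/(1/37.5 - 1/(50.612)) = 144.751 cm.
m_2 = -(144.751)/(50.612) = -2.8600.
Overall magnification: m = m_1 m_2 = -0.8075.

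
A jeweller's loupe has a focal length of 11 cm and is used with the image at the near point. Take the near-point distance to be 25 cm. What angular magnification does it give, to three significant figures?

3.27

M = 1 + D/f = 1 + 25/11 = 3.273.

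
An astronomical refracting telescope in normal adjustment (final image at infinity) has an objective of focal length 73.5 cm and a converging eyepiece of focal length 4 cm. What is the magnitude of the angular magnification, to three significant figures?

|M| = f_obj/|f_eye| = 73.5/4 = 18.375.

18.4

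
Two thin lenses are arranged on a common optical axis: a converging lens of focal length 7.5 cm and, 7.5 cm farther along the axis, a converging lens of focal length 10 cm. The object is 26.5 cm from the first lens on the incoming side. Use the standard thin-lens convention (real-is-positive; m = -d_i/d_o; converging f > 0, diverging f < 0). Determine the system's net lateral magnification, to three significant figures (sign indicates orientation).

First lens: d_i1 = 1/(1/7.5 - 1/26.5) = 10.461 cm.
m_1 = -(10.461)/26.5 = -0.3947.
This image would form 10.461 cm past lens 1, i.e. 2.961 cm beyond lens 2, so it is a virtual object for lens 2: d_o2 = 7.5 - 10.461 = -2.961 cm.
Second lens: d_i2 = 1/(1/10 - 1/(-2.961)) = 2.284 cm.
m_2 = -(2.284)/(-2.961) = 0.7716.
Overall magnification: m = m_1 m_2 = -0.3046.

-0.305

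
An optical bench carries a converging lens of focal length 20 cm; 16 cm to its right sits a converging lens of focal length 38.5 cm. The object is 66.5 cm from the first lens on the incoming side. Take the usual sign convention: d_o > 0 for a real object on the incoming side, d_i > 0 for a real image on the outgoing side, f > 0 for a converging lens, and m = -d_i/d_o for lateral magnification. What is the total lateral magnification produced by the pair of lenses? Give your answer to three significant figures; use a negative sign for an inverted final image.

-0.324

First lens: d_i1 = 1/(1/20 - 1/66.5) = 28.602 cm.
m_1 = -(28.602)/66.5 = -0.4301.
This image would form 28.602 cm past lens 1, i.e. 12.602 cm beyond lens 2, so it is a virtual object for lens 2: d_o2 = 16 - 28.602 = -12.602 cm.
Second lens: d_i2 = 1/(1/38.5 - 1/(-12.602)) = 9.494 cm.
m_2 = -(9.494)/(-12.602) = 0.7534.
Overall magnification: m = m_1 m_2 = -0.3240.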